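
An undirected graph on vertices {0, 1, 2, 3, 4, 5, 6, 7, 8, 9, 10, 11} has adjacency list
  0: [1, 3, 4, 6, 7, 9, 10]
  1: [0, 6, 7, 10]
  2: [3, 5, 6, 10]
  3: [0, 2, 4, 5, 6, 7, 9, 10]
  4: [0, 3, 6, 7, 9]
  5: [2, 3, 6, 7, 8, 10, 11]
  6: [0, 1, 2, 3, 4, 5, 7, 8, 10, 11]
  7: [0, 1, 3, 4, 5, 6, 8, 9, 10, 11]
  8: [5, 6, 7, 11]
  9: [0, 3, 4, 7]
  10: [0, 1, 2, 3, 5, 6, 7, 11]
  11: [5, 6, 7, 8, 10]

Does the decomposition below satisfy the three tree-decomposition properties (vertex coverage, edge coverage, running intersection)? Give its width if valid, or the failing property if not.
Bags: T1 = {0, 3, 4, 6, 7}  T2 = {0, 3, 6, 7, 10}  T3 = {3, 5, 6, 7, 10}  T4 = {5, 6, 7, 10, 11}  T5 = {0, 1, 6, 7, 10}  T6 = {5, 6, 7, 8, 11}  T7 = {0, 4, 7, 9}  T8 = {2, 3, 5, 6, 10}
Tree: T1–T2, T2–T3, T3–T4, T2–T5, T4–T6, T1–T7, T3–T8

A tree decomposition must satisfy three properties: every vertex lies in some bag; for every edge, both endpoints lie together in some bag; and for every vertex, the bags containing it form a connected subtree. Here edge (3,9) lies in no bag, so the decomposition is invalid.

No — edge (3,9) lies in no bag.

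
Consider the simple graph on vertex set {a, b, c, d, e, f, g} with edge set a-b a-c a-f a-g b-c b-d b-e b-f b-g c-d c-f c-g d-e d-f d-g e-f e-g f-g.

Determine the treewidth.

A width-4 tree decomposition is:
Bags: B1 = {b, c, d, f, g}  B2 = {a, b, c, f, g}  B3 = {b, d, e, f, g}
Tree: B1–B2, B1–B3
Each bag holds 5 vertices, so the decomposition has width 4, which upper-bounds the treewidth. Conversely, {b, d, e, f, g} is a clique of size 5, and the vertices of any clique must share a bag in every tree decomposition; so some bag has ≥ 5 vertices and tw(G) ≥ 4. Therefore the treewidth is 4.

4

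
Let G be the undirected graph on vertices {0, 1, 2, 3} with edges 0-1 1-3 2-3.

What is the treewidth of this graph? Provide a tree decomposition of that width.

Treewidth 1.
One such decomposition:
Bags: B1 = {1, 3}  B2 = {0, 1}  B3 = {2, 3}
Tree: B1–B2, B1–B3

Each bag holds 2 vertices, so the decomposition has width 1, which upper-bounds the treewidth. Since G has at least one edge (e.g. 1–3), it is not an edgeless graph, so tw(G) ≥ 1. The upper and lower bounds meet at 1, so that is the treewidth.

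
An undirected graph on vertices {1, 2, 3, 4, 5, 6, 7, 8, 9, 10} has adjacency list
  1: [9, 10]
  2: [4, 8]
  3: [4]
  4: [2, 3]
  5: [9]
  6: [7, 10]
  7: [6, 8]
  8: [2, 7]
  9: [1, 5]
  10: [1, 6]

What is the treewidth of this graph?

1

A width-1 tree decomposition is:
Bags: B1 = {3, 4}  B2 = {2, 4}  B3 = {2, 8}  B4 = {7, 8}  B5 = {6, 7}  B6 = {6, 10}  B7 = {1, 10}  B8 = {1, 9}  B9 = {5, 9}
Tree: B1–B2, B2–B3, B3–B4, B4–B5, B5–B6, B6–B7, B7–B8, B8–B9
Each bag holds 2 vertices, so the decomposition has width 1, which upper-bounds the treewidth. G has an edge, so its treewidth is at least 1. Therefore the treewidth is 1.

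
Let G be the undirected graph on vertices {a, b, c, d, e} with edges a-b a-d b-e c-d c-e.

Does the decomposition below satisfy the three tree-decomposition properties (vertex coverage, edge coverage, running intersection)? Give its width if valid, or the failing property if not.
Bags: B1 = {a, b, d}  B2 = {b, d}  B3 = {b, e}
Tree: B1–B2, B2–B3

A tree decomposition must satisfy three properties: every vertex lies in some bag; for every edge, both endpoints lie together in some bag; and for every vertex, the bags containing it form a connected subtree. Here vertex c appears in no bag, so the decomposition is invalid.

No — vertex c appears in no bag.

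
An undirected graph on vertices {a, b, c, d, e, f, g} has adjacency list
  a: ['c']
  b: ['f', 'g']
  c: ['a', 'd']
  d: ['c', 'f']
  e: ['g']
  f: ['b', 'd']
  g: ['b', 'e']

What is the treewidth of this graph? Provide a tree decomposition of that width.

Every bag has size at most 2, so the width is 2 − 1 = 1 and tw(G) ≤ 1. Since G has at least one edge (e.g. a–c), it is not an edgeless graph, so tw(G) ≥ 1. Therefore the treewidth is 1.

Treewidth 1.
One optimal decomposition is:
Bags: B1 = {a, c}  B2 = {c, d}  B3 = {d, f}  B4 = {b, f}  B5 = {b, g}  B6 = {e, g}
Tree: B1–B2, B2–B3, B3–B4, B4–B5, B5–B6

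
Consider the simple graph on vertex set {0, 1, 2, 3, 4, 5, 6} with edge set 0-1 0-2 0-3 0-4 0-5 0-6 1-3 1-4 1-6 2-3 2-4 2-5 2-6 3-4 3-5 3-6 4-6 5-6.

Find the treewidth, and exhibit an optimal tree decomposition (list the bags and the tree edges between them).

Each bag holds 5 vertices, so the decomposition has width 4, which upper-bounds the treewidth. For the lower bound, the 5 vertices {0, 1, 3, 4, 6} are pairwise adjacent, and any tree decomposition puts a clique entirely inside one bag — forcing width ≥ 4. Therefore the treewidth is 4.

Treewidth 4.
One optimal decomposition is:
Bags: B1 = {0, 2, 3, 4, 6}  B2 = {0, 2, 3, 5, 6}  B3 = {0, 1, 3, 4, 6}
Tree: B1–B2, B1–B3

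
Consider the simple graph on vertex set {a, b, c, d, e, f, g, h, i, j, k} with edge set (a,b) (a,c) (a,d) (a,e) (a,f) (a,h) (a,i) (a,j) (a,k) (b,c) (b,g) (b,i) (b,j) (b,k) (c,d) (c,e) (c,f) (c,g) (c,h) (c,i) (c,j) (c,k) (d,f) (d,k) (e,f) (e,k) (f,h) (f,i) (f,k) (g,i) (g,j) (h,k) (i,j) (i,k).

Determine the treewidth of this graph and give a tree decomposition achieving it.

Treewidth 4.
One optimal decomposition is:
Bags: B1 = {a, c, f, i, k}  B2 = {a, c, f, h, k}  B3 = {a, c, e, f, k}  B4 = {a, b, c, i, k}  B5 = {a, c, d, f, k}  B6 = {a, b, c, i, j}  B7 = {b, c, g, i, j}
Tree: B1–B2, B1–B3, B1–B4, B1–B5, B4–B6, B6–B7

The largest bag has 5 vertices, giving width 4; this decomposition certifies tw(G) ≤ 4. On the other hand G contains the 5-clique {b, c, g, i, j}. A clique must lie in a single bag of any decomposition, so no decomposition can have width below 4. Combining the bounds, tw(G) = 4.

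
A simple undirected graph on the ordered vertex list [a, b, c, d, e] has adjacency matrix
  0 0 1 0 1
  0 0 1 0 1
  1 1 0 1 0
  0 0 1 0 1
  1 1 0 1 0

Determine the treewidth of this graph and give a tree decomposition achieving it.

Every bag has size at most 3, so the width is 3 − 1 = 2 and tw(G) ≤ 2. The edges c–a–e–b–c form a cycle, so G is not a tree and its treewidth is at least 2. Hence tw(G) = 2 exactly.

Treewidth 2.
One optimal decomposition is:
Bags: B1 = {a, c, e}  B2 = {b, c, e}  B3 = {c, d, e}
Tree: B1–B2, B2–B3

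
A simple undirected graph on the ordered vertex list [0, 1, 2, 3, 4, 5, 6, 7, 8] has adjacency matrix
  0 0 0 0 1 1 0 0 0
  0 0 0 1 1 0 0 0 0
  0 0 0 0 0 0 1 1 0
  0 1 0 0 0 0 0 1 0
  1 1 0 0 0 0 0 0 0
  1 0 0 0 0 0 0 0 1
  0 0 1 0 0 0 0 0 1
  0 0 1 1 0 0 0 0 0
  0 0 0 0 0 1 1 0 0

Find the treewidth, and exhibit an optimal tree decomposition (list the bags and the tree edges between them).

Treewidth 2.
One optimal decomposition is:
Bags: B1 = {1, 3, 7}  B2 = {1, 2, 7}  B3 = {1, 2, 6}  B4 = {1, 6, 8}  B5 = {1, 5, 8}  B6 = {0, 1, 5}  B7 = {0, 1, 4}
Tree: B1–B2, B2–B3, B3–B4, B4–B5, B5–B6, B6–B7

Every bag has size at most 3, so the width is 3 − 1 = 2 and tw(G) ≤ 2. Since 1–3–7–2–6–8–5–0–4–1 is a cycle in G, G is not acyclic. Forests are exactly the graphs of treewidth ≤ 1, so tw(G) ≥ 2. Combining the bounds, tw(G) = 2.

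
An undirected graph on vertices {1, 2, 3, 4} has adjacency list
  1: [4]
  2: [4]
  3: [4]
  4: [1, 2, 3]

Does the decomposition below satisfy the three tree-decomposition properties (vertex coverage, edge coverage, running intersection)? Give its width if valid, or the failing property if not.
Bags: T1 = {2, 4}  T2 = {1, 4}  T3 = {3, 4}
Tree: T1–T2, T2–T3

Yes; width 1.

Vertex coverage: the bags together contain {1, 2, 3, 4}, the full vertex set. Edge coverage: each edge of G has both endpoints in at least one bag. Running intersection: for every vertex, the bags containing it form a connected subtree. All three properties hold, so this is a valid tree decomposition of width max|bag| − 1 = 1, and hence tw(G) ≤ 1.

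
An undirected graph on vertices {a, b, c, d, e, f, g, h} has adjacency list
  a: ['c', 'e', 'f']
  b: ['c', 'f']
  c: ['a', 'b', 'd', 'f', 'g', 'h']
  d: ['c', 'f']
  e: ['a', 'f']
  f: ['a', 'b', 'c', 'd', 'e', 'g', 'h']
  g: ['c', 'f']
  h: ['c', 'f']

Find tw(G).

2

A width-2 tree decomposition is:
Bags: B1 = {a, c, f}  B2 = {c, d, f}  B3 = {c, f, g}  B4 = {c, f, h}  B5 = {b, c, f}  B6 = {a, e, f}
Tree: B1–B2, B1–B3, B2–B4, B2–B5, B1–B6
Every bag has size at most 3, so the width is 3 − 1 = 2 and tw(G) ≤ 2. On the other hand G contains the 3-clique {a, e, f}. A clique must lie in a single bag of any decomposition, so no decomposition can have width below 2. Therefore the treewidth is 2.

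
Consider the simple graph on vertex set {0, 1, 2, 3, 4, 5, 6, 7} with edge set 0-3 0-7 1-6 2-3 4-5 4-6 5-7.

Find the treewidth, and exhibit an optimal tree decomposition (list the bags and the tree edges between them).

The largest bag has 2 vertices, giving width 1; this decomposition certifies tw(G) ≤ 1. Since G has at least one edge (e.g. 2–3), it is not an edgeless graph, so tw(G) ≥ 1. Hence tw(G) = 1 exactly.

Treewidth 1.
One such decomposition:
Bags: B1 = {2, 3}  B2 = {0, 3}  B3 = {0, 7}  B4 = {5, 7}  B5 = {4, 5}  B6 = {4, 6}  B7 = {1, 6}
Tree: B1–B2, B2–B3, B3–B4, B4–B5, B5–B6, B6–B7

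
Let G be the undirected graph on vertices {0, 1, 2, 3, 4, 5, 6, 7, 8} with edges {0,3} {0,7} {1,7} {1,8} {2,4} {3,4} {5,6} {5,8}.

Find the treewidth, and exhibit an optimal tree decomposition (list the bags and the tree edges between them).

Every bag has size at most 2, so the width is 2 − 1 = 1 and tw(G) ≤ 1. G has an edge, so its treewidth is at least 1. The upper and lower bounds meet at 1, so that is the treewidth.

Treewidth 1.
One such decomposition:
Bags: B1 = {5, 6}  B2 = {5, 8}  B3 = {1, 8}  B4 = {1, 7}  B5 = {0, 7}  B6 = {0, 3}  B7 = {3, 4}  B8 = {2, 4}
Tree: B1–B2, B2–B3, B3–B4, B4–B5, B5–B6, B6–B7, B7–B8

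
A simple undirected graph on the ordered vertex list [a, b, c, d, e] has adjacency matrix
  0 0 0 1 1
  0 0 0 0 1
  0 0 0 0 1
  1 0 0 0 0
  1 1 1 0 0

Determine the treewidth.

1

A width-1 tree decomposition is:
Bags: B1 = {c, e}  B2 = {a, e}  B3 = {a, d}  B4 = {b, e}
Tree: B1–B2, B2–B3, B1–B4
Every bag has size at most 2, so the width is 2 − 1 = 1 and tw(G) ≤ 1. Any graph with an edge has treewidth ≥ 1, and G has the edge e–c. Therefore the treewidth is 1.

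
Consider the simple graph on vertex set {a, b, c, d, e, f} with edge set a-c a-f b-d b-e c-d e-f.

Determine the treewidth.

2

A width-2 tree decomposition is:
Bags: B1 = {a, c, d}  B2 = {a, d, f}  B3 = {d, e, f}  B4 = {b, d, e}
Tree: B1–B2, B2–B3, B3–B4
Every bag has size at most 3, so the width is 3 − 1 = 2 and tw(G) ≤ 2. The edges d–c–a–f–e–b–d form a cycle, so G is not a tree and its treewidth is at least 2. Therefore the treewidth is 2.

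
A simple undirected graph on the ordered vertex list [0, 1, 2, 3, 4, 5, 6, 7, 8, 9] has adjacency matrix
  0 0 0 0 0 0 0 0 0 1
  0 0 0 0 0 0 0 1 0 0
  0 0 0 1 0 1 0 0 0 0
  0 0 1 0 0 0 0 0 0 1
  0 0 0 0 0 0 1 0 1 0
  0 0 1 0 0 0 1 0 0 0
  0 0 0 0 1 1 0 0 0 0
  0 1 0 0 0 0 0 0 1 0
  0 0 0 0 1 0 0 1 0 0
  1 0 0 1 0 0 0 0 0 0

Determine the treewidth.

1

A width-1 tree decomposition is:
Bags: B1 = {1, 7}  B2 = {7, 8}  B3 = {4, 8}  B4 = {4, 6}  B5 = {5, 6}  B6 = {2, 5}  B7 = {2, 3}  B8 = {3, 9}  B9 = {0, 9}
Tree: B1–B2, B2–B3, B3–B4, B4–B5, B5–B6, B6–B7, B7–B8, B8–B9
Each bag holds 2 vertices, so the decomposition has width 1, which upper-bounds the treewidth. G has an edge, so its treewidth is at least 1. Therefore the treewidth is 1.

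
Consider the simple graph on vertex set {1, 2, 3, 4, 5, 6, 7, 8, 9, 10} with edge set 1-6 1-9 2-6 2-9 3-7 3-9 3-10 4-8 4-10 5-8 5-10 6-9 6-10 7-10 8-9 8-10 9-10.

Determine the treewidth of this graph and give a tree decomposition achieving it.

Treewidth 2.
One optimal decomposition is:
Bags: B1 = {8, 9, 10}  B2 = {4, 8, 10}  B3 = {6, 9, 10}  B4 = {3, 9, 10}  B5 = {3, 7, 10}  B6 = {5, 8, 10}  B7 = {1, 6, 9}  B8 = {2, 6, 9}
Tree: B1–B2, B1–B3, B1–B4, B4–B5, B2–B6, B3–B7, B3–B8

The largest bag has 3 vertices, giving width 2; this decomposition certifies tw(G) ≤ 2. For the lower bound, the 3 vertices {1, 6, 9} are pairwise adjacent, and any tree decomposition puts a clique entirely inside one bag — forcing width ≥ 2. Therefore the treewidth is 2.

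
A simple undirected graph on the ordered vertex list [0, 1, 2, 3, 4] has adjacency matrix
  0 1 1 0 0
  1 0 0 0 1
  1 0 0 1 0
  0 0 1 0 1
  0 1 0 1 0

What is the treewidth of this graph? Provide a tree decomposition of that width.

The largest bag has 3 vertices, giving width 2; this decomposition certifies tw(G) ≤ 2. The edges 2–3–4–1–0–2 form a cycle, so G is not a tree and its treewidth is at least 2. Combining the bounds, tw(G) = 2.

Treewidth 2.
One optimal decomposition is:
Bags: B1 = {2, 3, 4}  B2 = {1, 2, 4}  B3 = {0, 1, 2}
Tree: B1–B2, B2–B3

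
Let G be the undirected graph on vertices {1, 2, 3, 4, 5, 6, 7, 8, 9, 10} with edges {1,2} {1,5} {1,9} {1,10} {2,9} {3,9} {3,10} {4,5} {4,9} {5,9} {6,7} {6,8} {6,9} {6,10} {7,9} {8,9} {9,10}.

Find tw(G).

2

A width-2 tree decomposition is:
Bags: B1 = {1, 5, 9}  B2 = {1, 9, 10}  B3 = {1, 2, 9}  B4 = {6, 9, 10}  B5 = {3, 9, 10}  B6 = {6, 8, 9}  B7 = {4, 5, 9}  B8 = {6, 7, 9}
Tree: B1–B2, B1–B3, B2–B4, B4–B5, B4–B6, B1–B7, B6–B8
Every bag has size at most 3, so the width is 3 − 1 = 2 and tw(G) ≤ 2. For the lower bound, the 3 vertices {1, 9, 10} are pairwise adjacent, and any tree decomposition puts a clique entirely inside one bag — forcing width ≥ 2. The upper and lower bounds meet at 2, so that is the treewidth.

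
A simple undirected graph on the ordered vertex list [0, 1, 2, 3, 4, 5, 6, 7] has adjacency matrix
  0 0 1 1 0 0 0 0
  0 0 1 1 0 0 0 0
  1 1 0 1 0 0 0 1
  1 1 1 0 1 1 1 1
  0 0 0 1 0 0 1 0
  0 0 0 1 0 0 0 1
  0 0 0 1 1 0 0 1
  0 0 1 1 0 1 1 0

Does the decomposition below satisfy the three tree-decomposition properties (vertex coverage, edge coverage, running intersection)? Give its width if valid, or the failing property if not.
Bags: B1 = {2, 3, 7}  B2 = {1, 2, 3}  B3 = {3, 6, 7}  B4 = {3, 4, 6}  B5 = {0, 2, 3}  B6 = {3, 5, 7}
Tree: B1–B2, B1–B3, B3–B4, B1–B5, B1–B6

Yes; width 2.

Every vertex of G appears in some bag (union = {0, 1, 2, 3, 4, 5, 6, 7}); every edge is covered by a bag; and for each vertex v the set of bags containing v is connected in the bag tree. The decomposition is therefore valid. The largest bag has 3 vertices, so the width is 2.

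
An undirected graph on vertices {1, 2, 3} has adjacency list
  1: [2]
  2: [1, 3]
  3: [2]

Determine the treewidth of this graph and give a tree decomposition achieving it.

The largest bag has 2 vertices, giving width 1; this decomposition certifies tw(G) ≤ 1. Since G has at least one edge (e.g. 2–3), it is not an edgeless graph, so tw(G) ≥ 1. Therefore the treewidth is 1.

Treewidth 1.
Bags: B1 = {2, 3}  B2 = {1, 2}
Tree: B1–B2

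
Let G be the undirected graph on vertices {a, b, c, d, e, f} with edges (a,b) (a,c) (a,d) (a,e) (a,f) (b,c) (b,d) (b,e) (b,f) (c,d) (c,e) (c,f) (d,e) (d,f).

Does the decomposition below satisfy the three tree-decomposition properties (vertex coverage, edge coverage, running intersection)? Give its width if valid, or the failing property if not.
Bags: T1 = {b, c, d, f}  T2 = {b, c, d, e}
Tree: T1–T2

No — vertex a appears in no bag.

A tree decomposition must satisfy three properties: every vertex lies in some bag; for every edge, both endpoints lie together in some bag; and for every vertex, the bags containing it form a connected subtree. Here vertex a appears in no bag, so the decomposition is invalid.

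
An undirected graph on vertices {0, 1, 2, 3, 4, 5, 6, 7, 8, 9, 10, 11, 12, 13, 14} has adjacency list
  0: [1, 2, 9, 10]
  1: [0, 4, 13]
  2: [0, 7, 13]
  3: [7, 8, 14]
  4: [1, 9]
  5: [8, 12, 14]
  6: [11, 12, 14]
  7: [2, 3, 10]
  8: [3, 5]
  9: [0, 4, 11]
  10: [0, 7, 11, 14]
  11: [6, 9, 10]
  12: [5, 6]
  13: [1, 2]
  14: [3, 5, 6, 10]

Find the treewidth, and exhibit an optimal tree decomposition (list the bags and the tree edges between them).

Treewidth 3.
One such decomposition:
Bags: B1 = {1, 4, 9, 13}  B2 = {0, 1, 9, 13}  B3 = {0, 2, 9, 13}  B4 = {0, 2, 9, 11}  B5 = {0, 2, 10, 11}  B6 = {2, 7, 10, 11}  B7 = {6, 7, 10, 11}  B8 = {6, 7, 10, 14}  B9 = {3, 6, 7, 14}  B10 = {3, 6, 12, 14}  B11 = {3, 5, 12, 14}  B12 = {3, 5, 8, 12}
Tree: B1–B2, B2–B3, B3–B4, B4–B5, B5–B6, B6–B7, B7–B8, B8–B9, B9–B10, B10–B11, B11–B12

Each bag holds 4 vertices, so the decomposition has width 3, which upper-bounds the treewidth. For the lower bound: the 4 vertex sets {1,4,13}, {9}, {0}, {2,7,10,11} are disjoint, each induces a connected subgraph, and every pair is joined by at least one edge of G. Contracting each set to a single vertex therefore yields K_{4} as a minor, and since treewidth is minor-monotone, tw(G) ≥ tw(K_{4}) = 3. Therefore the treewidth is 3.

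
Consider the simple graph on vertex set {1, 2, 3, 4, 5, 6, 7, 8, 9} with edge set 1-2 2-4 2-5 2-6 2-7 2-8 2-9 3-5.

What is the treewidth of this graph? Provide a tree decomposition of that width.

Each bag holds 2 vertices, so the decomposition has width 1, which upper-bounds the treewidth. Since G has at least one edge (e.g. 5–2), it is not an edgeless graph, so tw(G) ≥ 1. Combining the bounds, tw(G) = 1.

Treewidth 1.
Bags: B1 = {2, 5}  B2 = {2, 6}  B3 = {1, 2}  B4 = {3, 5}  B5 = {2, 9}  B6 = {2, 7}  B7 = {2, 8}  B8 = {2, 4}
Tree: B1–B2, B1–B3, B1–B4, B1–B5, B3–B6, B3–B7, B7–B8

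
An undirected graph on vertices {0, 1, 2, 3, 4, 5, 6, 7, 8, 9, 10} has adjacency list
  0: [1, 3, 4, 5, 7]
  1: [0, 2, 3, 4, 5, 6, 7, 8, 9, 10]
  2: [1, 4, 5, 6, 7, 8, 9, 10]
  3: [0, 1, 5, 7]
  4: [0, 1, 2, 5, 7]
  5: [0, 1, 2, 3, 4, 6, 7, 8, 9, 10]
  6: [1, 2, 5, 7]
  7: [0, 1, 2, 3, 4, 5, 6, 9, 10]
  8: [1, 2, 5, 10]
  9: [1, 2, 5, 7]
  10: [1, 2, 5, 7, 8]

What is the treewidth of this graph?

4

A width-4 tree decomposition is:
Bags: B1 = {1, 2, 5, 7, 9}  B2 = {1, 2, 5, 6, 7}  B3 = {1, 2, 5, 7, 10}  B4 = {1, 2, 4, 5, 7}  B5 = {1, 2, 5, 8, 10}  B6 = {0, 1, 4, 5, 7}  B7 = {0, 1, 3, 5, 7}
Tree: B1–B2, B2–B3, B3–B4, B3–B5, B4–B6, B6–B7
Each bag holds 5 vertices, so the decomposition has width 4, which upper-bounds the treewidth. Conversely, {1, 2, 5, 8, 10} is a clique of size 5, and the vertices of any clique must share a bag in every tree decomposition; so some bag has ≥ 5 vertices and tw(G) ≥ 4. Therefore the treewidth is 4.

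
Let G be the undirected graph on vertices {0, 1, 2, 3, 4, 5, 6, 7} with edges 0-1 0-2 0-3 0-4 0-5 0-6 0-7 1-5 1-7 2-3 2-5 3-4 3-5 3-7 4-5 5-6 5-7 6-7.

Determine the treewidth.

3

A width-3 tree decomposition is:
Bags: B1 = {0, 2, 3, 5}  B2 = {0, 3, 5, 7}  B3 = {0, 3, 4, 5}  B4 = {0, 5, 6, 7}  B5 = {0, 1, 5, 7}
Tree: B1–B2, B1–B3, B2–B4, B4–B5
Every bag has size at most 4, so the width is 4 − 1 = 3 and tw(G) ≤ 3. On the other hand G contains the 4-clique {0, 1, 5, 7}. A clique must lie in a single bag of any decomposition, so no decomposition can have width below 3. Combining the bounds, tw(G) = 3.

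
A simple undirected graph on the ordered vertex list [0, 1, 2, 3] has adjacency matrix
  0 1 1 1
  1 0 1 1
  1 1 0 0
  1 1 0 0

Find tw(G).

2

A width-2 tree decomposition is:
Bags: B1 = {0, 1, 2}  B2 = {0, 1, 3}
Tree: B1–B2
Each bag holds 3 vertices, so the decomposition has width 2, which upper-bounds the treewidth. For the lower bound, the 3 vertices {0, 1, 2} are pairwise adjacent, and any tree decomposition puts a clique entirely inside one bag — forcing width ≥ 2. Hence tw(G) = 2 exactly.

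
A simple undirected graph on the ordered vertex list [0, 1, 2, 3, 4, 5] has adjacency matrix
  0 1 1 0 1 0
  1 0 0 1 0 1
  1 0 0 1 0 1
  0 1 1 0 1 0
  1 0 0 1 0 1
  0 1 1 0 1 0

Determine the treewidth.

A width-3 tree decomposition is:
Bags: B1 = {1, 2, 3, 4}  B2 = {1, 2, 4, 5}  B3 = {0, 1, 2, 4}
Tree: B1–B2, B2–B3
Every bag has size at most 4, so the width is 4 − 1 = 3 and tw(G) ≤ 3. For the lower bound: the 4 vertex sets {3,4}, {1,5}, {2}, {0} are disjoint, each induces a connected subgraph, and every pair is joined by at least one edge of G. Contracting each set to a single vertex therefore yields K_{4} as a minor, and since treewidth is minor-monotone, tw(G) ≥ tw(K_{4}) = 3. Hence tw(G) = 3 exactly.

3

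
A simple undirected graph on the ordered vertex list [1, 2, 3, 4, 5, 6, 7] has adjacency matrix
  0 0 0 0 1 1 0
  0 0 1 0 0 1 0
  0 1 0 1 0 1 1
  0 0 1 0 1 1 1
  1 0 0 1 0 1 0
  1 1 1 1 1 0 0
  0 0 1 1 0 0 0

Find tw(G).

A width-2 tree decomposition is:
Bags: B1 = {3, 4, 6}  B2 = {4, 5, 6}  B3 = {1, 5, 6}  B4 = {3, 4, 7}  B5 = {2, 3, 6}
Tree: B1–B2, B2–B3, B1–B4, B1–B5
The largest bag has 3 vertices, giving width 2; this decomposition certifies tw(G) ≤ 2. Conversely, {1, 5, 6} is a clique of size 3, and the vertices of any clique must share a bag in every tree decomposition; so some bag has ≥ 3 vertices and tw(G) ≥ 2. Hence tw(G) = 2 exactly.

2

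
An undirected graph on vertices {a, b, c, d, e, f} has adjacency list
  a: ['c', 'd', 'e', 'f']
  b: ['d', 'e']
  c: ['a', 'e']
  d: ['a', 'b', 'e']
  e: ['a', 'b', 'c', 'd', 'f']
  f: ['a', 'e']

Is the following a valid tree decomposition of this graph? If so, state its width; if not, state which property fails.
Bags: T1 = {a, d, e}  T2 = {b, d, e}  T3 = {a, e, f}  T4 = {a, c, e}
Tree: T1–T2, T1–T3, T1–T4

Checking the three conditions: (i) the bags cover all of {a, b, c, d, e, f}; (ii) for each edge, some bag contains both endpoints; (iii) the bags containing any fixed vertex form a subtree. All hold, so the decomposition is valid with width 3 − 1 = 2.

Yes; width 2.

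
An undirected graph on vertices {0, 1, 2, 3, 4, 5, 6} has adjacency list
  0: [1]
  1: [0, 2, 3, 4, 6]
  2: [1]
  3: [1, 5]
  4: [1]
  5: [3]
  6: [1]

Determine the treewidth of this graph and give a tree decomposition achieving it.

Each bag holds 2 vertices, so the decomposition has width 1, which upper-bounds the treewidth. G has an edge, so its treewidth is at least 1. Therefore the treewidth is 1.

Treewidth 1.
Bags: B1 = {0, 1}  B2 = {1, 4}  B3 = {1, 3}  B4 = {3, 5}  B5 = {1, 2}  B6 = {1, 6}
Tree: B1–B2, B1–B3, B3–B4, B3–B5, B2–B6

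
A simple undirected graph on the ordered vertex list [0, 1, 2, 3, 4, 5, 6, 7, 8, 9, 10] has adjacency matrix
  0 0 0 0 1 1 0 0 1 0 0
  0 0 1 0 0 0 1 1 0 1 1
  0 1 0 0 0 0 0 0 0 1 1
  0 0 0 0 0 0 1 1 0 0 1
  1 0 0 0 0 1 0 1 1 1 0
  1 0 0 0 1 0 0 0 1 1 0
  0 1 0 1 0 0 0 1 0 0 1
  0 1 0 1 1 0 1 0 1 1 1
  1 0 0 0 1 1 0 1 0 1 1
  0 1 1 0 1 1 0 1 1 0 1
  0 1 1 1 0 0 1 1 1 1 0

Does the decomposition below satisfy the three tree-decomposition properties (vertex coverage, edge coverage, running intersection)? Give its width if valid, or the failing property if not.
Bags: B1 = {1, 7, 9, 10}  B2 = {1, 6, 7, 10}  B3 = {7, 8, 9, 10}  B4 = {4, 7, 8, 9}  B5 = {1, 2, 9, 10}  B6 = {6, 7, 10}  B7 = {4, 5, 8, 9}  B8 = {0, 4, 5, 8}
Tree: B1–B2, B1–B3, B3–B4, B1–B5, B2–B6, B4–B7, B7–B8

A tree decomposition must satisfy three properties: every vertex lies in some bag; for every edge, both endpoints lie together in some bag; and for every vertex, the bags containing it form a connected subtree. Here vertex 3 appears in no bag, so the decomposition is invalid.

No — vertex 3 appears in no bag.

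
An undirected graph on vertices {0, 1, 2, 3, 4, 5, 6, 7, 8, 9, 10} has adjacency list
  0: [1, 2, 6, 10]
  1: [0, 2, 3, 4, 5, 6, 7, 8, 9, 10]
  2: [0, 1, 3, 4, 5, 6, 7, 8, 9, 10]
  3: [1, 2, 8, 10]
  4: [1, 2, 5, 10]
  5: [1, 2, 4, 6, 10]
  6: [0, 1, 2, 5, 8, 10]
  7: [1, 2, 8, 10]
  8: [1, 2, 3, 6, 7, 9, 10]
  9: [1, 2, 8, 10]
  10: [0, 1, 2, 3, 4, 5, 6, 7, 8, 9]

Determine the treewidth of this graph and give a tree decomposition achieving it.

Every bag has size at most 5, so the width is 5 − 1 = 4 and tw(G) ≤ 4. Conversely, {0, 1, 2, 6, 10} is a clique of size 5, and the vertices of any clique must share a bag in every tree decomposition; so some bag has ≥ 5 vertices and tw(G) ≥ 4. The upper and lower bounds meet at 4, so that is the treewidth.

Treewidth 4.
Bags: B1 = {1, 2, 7, 8, 10}  B2 = {1, 2, 6, 8, 10}  B3 = {1, 2, 5, 6, 10}  B4 = {1, 2, 4, 5, 10}  B5 = {1, 2, 8, 9, 10}  B6 = {1, 2, 3, 8, 10}  B7 = {0, 1, 2, 6, 10}
Tree: B1–B2, B2–B3, B3–B4, B1–B5, B1–B6, B3–B7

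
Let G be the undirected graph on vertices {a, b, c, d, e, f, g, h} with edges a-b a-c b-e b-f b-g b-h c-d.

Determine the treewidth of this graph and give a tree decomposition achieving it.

The largest bag has 2 vertices, giving width 1; this decomposition certifies tw(G) ≤ 1. G has an edge, so its treewidth is at least 1. Therefore the treewidth is 1.

Treewidth 1.
Bags: B1 = {b, g}  B2 = {b, f}  B3 = {b, e}  B4 = {a, b}  B5 = {a, c}  B6 = {b, h}  B7 = {c, d}
Tree: B1–B2, B1–B3, B3–B4, B4–B5, B3–B6, B5–B7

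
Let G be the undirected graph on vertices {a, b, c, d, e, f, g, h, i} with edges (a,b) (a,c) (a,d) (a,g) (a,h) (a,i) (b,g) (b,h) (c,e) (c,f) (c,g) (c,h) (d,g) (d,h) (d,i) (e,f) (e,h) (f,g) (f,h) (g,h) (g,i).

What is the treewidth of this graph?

A width-3 tree decomposition is:
Bags: B1 = {a, b, g, h}  B2 = {a, c, g, h}  B3 = {c, f, g, h}  B4 = {c, e, f, h}  B5 = {a, d, g, h}  B6 = {a, d, g, i}
Tree: B1–B2, B2–B3, B3–B4, B1–B5, B5–B6
The largest bag has 4 vertices, giving width 3; this decomposition certifies tw(G) ≤ 3. On the other hand G contains the 4-clique {a, d, g, h}. A clique must lie in a single bag of any decomposition, so no decomposition can have width below 3. Therefore the treewidth is 3.

3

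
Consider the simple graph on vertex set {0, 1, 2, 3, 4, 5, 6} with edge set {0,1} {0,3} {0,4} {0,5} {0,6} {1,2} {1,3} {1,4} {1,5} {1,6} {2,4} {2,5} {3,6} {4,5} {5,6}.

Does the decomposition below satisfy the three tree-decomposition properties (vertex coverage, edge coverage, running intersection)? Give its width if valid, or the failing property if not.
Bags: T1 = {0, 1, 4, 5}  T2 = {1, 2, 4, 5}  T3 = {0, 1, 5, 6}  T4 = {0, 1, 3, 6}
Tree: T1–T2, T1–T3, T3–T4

Yes; width 3.

Checking the three conditions: (i) the bags cover all of {0, 1, 2, 3, 4, 5, 6}; (ii) for each edge, some bag contains both endpoints; (iii) the bags containing any fixed vertex form a subtree. All hold, so the decomposition is valid with width 4 − 1 = 3.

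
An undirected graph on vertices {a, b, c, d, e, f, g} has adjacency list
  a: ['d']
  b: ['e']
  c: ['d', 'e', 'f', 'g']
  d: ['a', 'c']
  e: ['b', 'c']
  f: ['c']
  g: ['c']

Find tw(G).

1

A width-1 tree decomposition is:
Bags: B1 = {c, d}  B2 = {c, e}  B3 = {c, f}  B4 = {c, g}  B5 = {b, e}  B6 = {a, d}
Tree: B1–B2, B1–B3, B2–B4, B2–B5, B1–B6
Each bag holds 2 vertices, so the decomposition has width 1, which upper-bounds the treewidth. Any graph with an edge has treewidth ≥ 1, and G has the edge c–d. Therefore the treewidth is 1.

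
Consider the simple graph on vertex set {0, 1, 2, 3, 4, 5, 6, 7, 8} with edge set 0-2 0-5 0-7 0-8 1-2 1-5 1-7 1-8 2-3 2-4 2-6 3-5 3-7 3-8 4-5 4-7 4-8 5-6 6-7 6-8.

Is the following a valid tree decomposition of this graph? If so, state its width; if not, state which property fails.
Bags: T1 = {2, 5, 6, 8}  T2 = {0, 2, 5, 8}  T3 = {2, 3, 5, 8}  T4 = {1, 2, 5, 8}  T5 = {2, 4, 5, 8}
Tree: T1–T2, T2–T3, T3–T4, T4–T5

A tree decomposition must satisfy three properties: every vertex lies in some bag; for every edge, both endpoints lie together in some bag; and for every vertex, the bags containing it form a connected subtree. Here vertex 7 appears in no bag, so the decomposition is invalid.

No — vertex 7 appears in no bag.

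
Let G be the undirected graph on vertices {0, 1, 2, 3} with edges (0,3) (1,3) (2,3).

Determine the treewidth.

1

A width-1 tree decomposition is:
Bags: B1 = {2, 3}  B2 = {1, 3}  B3 = {0, 3}
Tree: B1–B2, B1–B3
Each bag holds 2 vertices, so the decomposition has width 1, which upper-bounds the treewidth. G has an edge, so its treewidth is at least 1. Combining the bounds, tw(G) = 1.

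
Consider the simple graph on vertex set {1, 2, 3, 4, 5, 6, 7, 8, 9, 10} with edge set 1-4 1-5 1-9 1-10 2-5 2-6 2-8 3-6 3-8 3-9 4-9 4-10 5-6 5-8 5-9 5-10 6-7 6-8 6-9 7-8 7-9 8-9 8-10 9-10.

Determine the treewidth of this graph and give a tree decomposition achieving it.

Treewidth 3.
One optimal decomposition is:
Bags: B1 = {5, 6, 8, 9}  B2 = {6, 7, 8, 9}  B3 = {2, 5, 6, 8}  B4 = {5, 8, 9, 10}  B5 = {3, 6, 8, 9}  B6 = {1, 5, 9, 10}  B7 = {1, 4, 9, 10}
Tree: B1–B2, B1–B3, B1–B4, B2–B5, B4–B6, B6–B7

Each bag holds 4 vertices, so the decomposition has width 3, which upper-bounds the treewidth. Conversely, {5, 8, 9, 10} is a clique of size 4, and the vertices of any clique must share a bag in every tree decomposition; so some bag has ≥ 4 vertices and tw(G) ≥ 3. The upper and lower bounds meet at 3, so that is the treewidth.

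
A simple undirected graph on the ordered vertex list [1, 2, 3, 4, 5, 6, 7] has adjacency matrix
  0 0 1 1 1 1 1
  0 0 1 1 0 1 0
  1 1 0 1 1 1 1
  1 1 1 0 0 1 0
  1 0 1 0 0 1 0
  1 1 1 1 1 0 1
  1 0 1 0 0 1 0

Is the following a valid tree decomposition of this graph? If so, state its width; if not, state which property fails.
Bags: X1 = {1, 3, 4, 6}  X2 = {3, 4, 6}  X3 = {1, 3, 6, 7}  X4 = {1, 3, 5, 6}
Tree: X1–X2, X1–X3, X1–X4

A tree decomposition must satisfy three properties: every vertex lies in some bag; for every edge, both endpoints lie together in some bag; and for every vertex, the bags containing it form a connected subtree. Here vertex 2 appears in no bag, so the decomposition is invalid.

No — vertex 2 appears in no bag.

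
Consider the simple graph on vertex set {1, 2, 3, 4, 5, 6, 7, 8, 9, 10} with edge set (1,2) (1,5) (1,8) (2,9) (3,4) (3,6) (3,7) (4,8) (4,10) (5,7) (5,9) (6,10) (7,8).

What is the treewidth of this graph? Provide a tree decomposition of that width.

Every bag has size at most 3, so the width is 3 − 1 = 2 and tw(G) ≤ 2. For the lower bound, G contains the cycle 10–6–3–4–10, so G is not a forest; only forests have treewidth ≤ 1, hence tw(G) ≥ 2. The upper and lower bounds meet at 2, so that is the treewidth.

Treewidth 2.
One optimal decomposition is:
Bags: B1 = {4, 6, 10}  B2 = {3, 4, 6}  B3 = {3, 4, 8}  B4 = {3, 7, 8}  B5 = {1, 7, 8}  B6 = {1, 5, 7}  B7 = {1, 2, 5}  B8 = {2, 5, 9}
Tree: B1–B2, B2–B3, B3–B4, B4–B5, B5–B6, B6–B7, B7–B8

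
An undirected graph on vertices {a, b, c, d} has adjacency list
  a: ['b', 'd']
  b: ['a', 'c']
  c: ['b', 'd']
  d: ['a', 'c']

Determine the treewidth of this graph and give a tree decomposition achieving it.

Treewidth 2.
One optimal decomposition is:
Bags: B1 = {a, b, d}  B2 = {b, c, d}
Tree: B1–B2

Every bag has size at most 3, so the width is 3 − 1 = 2 and tw(G) ≤ 2. Since b–a–d–c–b is a cycle in G, G is not acyclic. Forests are exactly the graphs of treewidth ≤ 1, so tw(G) ≥ 2. Therefore the treewidth is 2.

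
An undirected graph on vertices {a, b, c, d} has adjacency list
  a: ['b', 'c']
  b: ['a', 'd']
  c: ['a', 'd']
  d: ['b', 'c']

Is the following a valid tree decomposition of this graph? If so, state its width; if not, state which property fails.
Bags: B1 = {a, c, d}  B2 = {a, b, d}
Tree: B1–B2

Yes; width 2.

Checking the three conditions: (i) the bags cover all of {a, b, c, d}; (ii) for each edge, some bag contains both endpoints; (iii) the bags containing any fixed vertex form a subtree. All hold, so the decomposition is valid with width 3 − 1 = 2.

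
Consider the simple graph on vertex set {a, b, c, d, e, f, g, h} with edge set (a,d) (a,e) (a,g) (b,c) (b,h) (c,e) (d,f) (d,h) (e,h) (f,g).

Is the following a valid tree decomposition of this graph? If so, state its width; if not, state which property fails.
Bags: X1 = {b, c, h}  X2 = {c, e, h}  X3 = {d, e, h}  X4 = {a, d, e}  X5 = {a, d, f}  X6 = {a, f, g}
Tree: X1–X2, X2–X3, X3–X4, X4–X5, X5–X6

Yes; width 2.

Checking the three conditions: (i) the bags cover all of {a, b, c, d, e, f, g, h}; (ii) for each edge, some bag contains both endpoints; (iii) the bags containing any fixed vertex form a subtree. All hold, so the decomposition is valid with width 3 − 1 = 2.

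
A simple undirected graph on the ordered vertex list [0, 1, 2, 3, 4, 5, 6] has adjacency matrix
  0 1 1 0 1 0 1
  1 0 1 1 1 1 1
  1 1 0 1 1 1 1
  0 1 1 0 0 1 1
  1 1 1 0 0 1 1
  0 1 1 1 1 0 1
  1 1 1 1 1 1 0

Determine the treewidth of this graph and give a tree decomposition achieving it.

Treewidth 4.
One optimal decomposition is:
Bags: B1 = {1, 2, 4, 5, 6}  B2 = {1, 2, 3, 5, 6}  B3 = {0, 1, 2, 4, 6}
Tree: B1–B2, B1–B3

The largest bag has 5 vertices, giving width 4; this decomposition certifies tw(G) ≤ 4. Conversely, {1, 2, 3, 5, 6} is a clique of size 5, and the vertices of any clique must share a bag in every tree decomposition; so some bag has ≥ 5 vertices and tw(G) ≥ 4. The upper and lower bounds meet at 4, so that is the treewidth.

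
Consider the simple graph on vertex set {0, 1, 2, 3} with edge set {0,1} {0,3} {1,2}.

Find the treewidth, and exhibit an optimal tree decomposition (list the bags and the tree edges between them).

Each bag holds 2 vertices, so the decomposition has width 1, which upper-bounds the treewidth. Since G has at least one edge (e.g. 0–1), it is not an edgeless graph, so tw(G) ≥ 1. Therefore the treewidth is 1.

Treewidth 1.
One optimal decomposition is:
Bags: B1 = {0, 1}  B2 = {1, 2}  B3 = {0, 3}
Tree: B1–B2, B1–B3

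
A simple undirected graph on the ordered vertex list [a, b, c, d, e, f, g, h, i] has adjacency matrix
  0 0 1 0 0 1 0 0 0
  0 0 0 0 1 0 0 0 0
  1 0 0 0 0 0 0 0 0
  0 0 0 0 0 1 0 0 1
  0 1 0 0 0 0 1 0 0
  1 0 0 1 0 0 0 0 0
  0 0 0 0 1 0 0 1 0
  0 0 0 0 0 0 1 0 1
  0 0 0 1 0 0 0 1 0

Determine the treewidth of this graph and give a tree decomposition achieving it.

Each bag holds 2 vertices, so the decomposition has width 1, which upper-bounds the treewidth. G has an edge, so its treewidth is at least 1. Therefore the treewidth is 1.

Treewidth 1.
Bags: B1 = {a, c}  B2 = {a, f}  B3 = {d, f}  B4 = {d, i}  B5 = {h, i}  B6 = {g, h}  B7 = {e, g}  B8 = {b, e}
Tree: B1–B2, B2–B3, B3–B4, B4–B5, B5–B6, B6–B7, B7–B8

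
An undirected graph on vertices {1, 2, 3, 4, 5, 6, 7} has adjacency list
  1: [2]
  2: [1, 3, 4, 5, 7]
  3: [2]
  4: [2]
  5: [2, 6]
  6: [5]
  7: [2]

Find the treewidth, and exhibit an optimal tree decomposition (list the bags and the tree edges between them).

Each bag holds 2 vertices, so the decomposition has width 1, which upper-bounds the treewidth. G has an edge, so its treewidth is at least 1. Combining the bounds, tw(G) = 1.

Treewidth 1.
One such decomposition:
Bags: B1 = {2, 5}  B2 = {2, 7}  B3 = {1, 2}  B4 = {5, 6}  B5 = {2, 4}  B6 = {2, 3}
Tree: B1–B2, B1–B3, B1–B4, B1–B5, B1–B6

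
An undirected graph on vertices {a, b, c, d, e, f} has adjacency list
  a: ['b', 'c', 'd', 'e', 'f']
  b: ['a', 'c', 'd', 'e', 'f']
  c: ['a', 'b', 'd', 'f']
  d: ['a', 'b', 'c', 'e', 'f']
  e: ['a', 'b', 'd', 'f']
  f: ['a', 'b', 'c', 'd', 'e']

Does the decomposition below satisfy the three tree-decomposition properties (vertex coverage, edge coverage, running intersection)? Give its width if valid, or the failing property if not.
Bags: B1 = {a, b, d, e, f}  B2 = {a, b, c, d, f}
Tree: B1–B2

Every vertex of G appears in some bag (union = {a, b, c, d, e, f}); every edge is covered by a bag; and for each vertex v the set of bags containing v is connected in the bag tree. The decomposition is therefore valid. The largest bag has 5 vertices, so the width is 4.

Yes; width 4.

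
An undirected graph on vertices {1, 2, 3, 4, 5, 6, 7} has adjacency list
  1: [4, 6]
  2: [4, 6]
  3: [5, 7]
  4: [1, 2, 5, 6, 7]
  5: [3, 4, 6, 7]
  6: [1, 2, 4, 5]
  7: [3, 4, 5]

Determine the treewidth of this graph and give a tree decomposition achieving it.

Treewidth 2.
One such decomposition:
Bags: B1 = {4, 5, 7}  B2 = {4, 5, 6}  B3 = {3, 5, 7}  B4 = {1, 4, 6}  B5 = {2, 4, 6}
Tree: B1–B2, B1–B3, B2–B4, B2–B5

Each bag holds 3 vertices, so the decomposition has width 2, which upper-bounds the treewidth. Conversely, {3, 5, 7} is a clique of size 3, and the vertices of any clique must share a bag in every tree decomposition; so some bag has ≥ 3 vertices and tw(G) ≥ 2. Combining the bounds, tw(G) = 2.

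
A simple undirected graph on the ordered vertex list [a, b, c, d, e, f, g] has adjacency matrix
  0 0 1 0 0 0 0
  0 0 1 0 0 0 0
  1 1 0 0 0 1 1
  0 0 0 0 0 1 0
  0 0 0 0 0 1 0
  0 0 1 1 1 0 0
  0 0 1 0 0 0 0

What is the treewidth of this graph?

1

A width-1 tree decomposition is:
Bags: B1 = {b, c}  B2 = {c, g}  B3 = {c, f}  B4 = {a, c}  B5 = {e, f}  B6 = {d, f}
Tree: B1–B2, B2–B3, B1–B4, B3–B5, B3–B6
Every bag has size at most 2, so the width is 2 − 1 = 1 and tw(G) ≤ 1. Since G has at least one edge (e.g. c–b), it is not an edgeless graph, so tw(G) ≥ 1. Therefore the treewidth is 1.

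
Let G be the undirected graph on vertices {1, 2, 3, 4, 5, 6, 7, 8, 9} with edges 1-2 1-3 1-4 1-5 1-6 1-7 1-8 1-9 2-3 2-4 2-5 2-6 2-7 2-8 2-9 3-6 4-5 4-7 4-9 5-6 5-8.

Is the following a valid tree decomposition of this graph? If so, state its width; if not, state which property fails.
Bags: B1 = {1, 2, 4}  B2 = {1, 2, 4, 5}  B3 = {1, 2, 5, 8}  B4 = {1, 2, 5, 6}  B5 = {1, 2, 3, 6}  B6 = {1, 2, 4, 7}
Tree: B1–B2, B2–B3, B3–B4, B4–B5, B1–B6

A tree decomposition must satisfy three properties: every vertex lies in some bag; for every edge, both endpoints lie together in some bag; and for every vertex, the bags containing it form a connected subtree. Here vertex 9 appears in no bag, so the decomposition is invalid.

No — vertex 9 appears in no bag.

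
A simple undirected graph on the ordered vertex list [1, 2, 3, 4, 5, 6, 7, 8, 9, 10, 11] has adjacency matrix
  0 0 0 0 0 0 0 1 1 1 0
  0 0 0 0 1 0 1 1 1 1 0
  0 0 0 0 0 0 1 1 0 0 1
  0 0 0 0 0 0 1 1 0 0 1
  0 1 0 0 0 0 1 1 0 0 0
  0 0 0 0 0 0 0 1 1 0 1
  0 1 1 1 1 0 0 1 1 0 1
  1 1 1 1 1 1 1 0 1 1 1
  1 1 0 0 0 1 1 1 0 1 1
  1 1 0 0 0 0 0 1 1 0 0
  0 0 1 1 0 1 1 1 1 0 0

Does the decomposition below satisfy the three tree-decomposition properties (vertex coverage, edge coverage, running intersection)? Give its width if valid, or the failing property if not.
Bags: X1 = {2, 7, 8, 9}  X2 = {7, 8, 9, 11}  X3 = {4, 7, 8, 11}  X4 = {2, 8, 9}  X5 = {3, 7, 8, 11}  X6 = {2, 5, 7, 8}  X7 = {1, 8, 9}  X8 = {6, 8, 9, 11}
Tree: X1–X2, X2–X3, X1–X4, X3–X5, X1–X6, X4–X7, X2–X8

A tree decomposition must satisfy three properties: every vertex lies in some bag; for every edge, both endpoints lie together in some bag; and for every vertex, the bags containing it form a connected subtree. Here vertex 10 appears in no bag, so the decomposition is invalid.

No — vertex 10 appears in no bag.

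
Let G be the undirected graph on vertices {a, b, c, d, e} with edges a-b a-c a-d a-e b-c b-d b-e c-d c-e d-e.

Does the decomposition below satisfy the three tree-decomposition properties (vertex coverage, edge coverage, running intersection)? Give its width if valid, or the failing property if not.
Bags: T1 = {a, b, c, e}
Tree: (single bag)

No — vertex d appears in no bag.

A tree decomposition must satisfy three properties: every vertex lies in some bag; for every edge, both endpoints lie together in some bag; and for every vertex, the bags containing it form a connected subtree. Here vertex d appears in no bag, so the decomposition is invalid.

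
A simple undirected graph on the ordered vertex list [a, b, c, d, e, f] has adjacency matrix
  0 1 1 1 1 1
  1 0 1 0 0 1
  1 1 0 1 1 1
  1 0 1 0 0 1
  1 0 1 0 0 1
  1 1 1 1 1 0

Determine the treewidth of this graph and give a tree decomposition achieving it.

Treewidth 3.
One such decomposition:
Bags: B1 = {a, c, e, f}  B2 = {a, c, d, f}  B3 = {a, b, c, f}
Tree: B1–B2, B1–B3

The largest bag has 4 vertices, giving width 3; this decomposition certifies tw(G) ≤ 3. On the other hand G contains the 4-clique {a, c, d, f}. A clique must lie in a single bag of any decomposition, so no decomposition can have width below 3. The upper and lower bounds meet at 3, so that is the treewidth.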